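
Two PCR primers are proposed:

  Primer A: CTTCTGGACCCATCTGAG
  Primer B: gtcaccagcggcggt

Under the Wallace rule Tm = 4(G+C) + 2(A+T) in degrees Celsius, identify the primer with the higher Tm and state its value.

Primer A, 56°C

Primer A: A+T=8, G+C=10 → Tm = 2(8)+4(10) = 56°C
Primer B: A+T=4, G+C=11 → Tm = 2(4)+4(11) = 52°C
56°C vs 52°C → primer A is higher.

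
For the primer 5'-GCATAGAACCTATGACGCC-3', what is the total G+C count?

Scanning the sequence gives A=6, C=6, G=4, T=3.
Total G or C: 4 + 6 = 10

10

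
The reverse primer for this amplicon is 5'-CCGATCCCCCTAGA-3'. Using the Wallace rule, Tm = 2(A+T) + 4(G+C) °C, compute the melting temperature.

A=3, G=2, T=2, C=7
So N_AT = 5 and N_GC = 9.
Tm = 2(5) + 4(9) = 10 + 36 = 46°C

46°C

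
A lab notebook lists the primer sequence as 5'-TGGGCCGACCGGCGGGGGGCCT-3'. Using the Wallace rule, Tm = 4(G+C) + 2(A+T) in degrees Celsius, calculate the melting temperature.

Counting bases: T=2, C=7, G=12, A=1
So N_AT = 3 and N_GC = 19.
Tm = 2(3) + 4(19) = 6 + 76 = 82°C

82°C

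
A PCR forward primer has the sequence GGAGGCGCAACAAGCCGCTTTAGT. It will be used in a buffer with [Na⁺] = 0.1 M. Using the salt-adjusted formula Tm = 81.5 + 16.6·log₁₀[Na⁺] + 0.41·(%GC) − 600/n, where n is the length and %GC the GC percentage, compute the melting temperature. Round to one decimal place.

Length n = 24. Scanning the sequence gives G=8, A=6, T=4, C=6.
G+C = 14, so %GC = 14/24 × 100 = 58.333%
Salt term: 16.6 × (-1) = -16.6
GC term: 0.41 × 58.333 = 23.917; length term: −600/24 = −25
Tm = 81.5 + (-16.6) + 23.917 − 25 = 63.817 → 63.8°C

63.8°C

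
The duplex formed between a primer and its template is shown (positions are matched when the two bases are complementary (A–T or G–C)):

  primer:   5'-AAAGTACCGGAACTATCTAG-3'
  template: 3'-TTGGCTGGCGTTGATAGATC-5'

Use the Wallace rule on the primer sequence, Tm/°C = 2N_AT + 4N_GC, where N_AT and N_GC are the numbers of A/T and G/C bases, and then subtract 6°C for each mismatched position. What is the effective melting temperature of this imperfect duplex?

Primer base counts: A=8, T=4, G=4, C=4 → A+T=12, G+C=8
Perfect-match Tm = 2(12) + 4(8) = 24 + 32 = 56°C
Mismatches (positions where the bases are not complementary): 4 (at positions 3, 4, 5, 10)
Effective Tm = 56 − 4×6 = 56 − 24 = 32°C

32°C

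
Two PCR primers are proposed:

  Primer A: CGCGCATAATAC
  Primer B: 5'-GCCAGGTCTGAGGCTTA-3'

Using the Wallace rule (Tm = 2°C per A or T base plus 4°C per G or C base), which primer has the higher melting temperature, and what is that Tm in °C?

Primer B, 54°C

Primer A: A+T=6, G+C=6 → Tm = 2(6)+4(6) = 36°C
Primer B: A+T=7, G+C=10 → Tm = 2(7)+4(10) = 54°C
36°C vs 54°C → primer B is higher.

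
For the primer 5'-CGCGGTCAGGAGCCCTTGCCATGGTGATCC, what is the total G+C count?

20

Base counts: T=6, C=10, A=4, G=10
G+C = 10 + 10 = 20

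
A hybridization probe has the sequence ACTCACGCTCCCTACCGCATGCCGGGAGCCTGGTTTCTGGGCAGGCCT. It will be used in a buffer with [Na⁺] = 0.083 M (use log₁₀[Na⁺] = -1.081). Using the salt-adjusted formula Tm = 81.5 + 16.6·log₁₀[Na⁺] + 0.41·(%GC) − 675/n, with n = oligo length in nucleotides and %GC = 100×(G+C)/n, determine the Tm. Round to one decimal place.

76.8°C

Length n = 48. Counting bases: C=18, A=6, T=10, G=14
G+C = 32, so %GC = 32/48 × 100 = 66.667%
Salt term: 16.6 × (-1.081) = -17.945
GC term: 0.41 × 66.667 = 27.333; length term: −675/48 = −14.062
Tm = 81.5 + (-17.945) + 27.333 − 14.062 = 76.826 → 76.8°C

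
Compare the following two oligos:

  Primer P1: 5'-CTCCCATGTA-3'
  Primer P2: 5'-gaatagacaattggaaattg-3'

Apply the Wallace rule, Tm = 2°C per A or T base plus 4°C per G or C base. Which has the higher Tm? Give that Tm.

Primer P1: A+T=5, G+C=5 → Tm = 2(5)+4(5) = 30°C
Primer P2: A+T=14, G+C=6 → Tm = 2(14)+4(6) = 52°C
30°C vs 52°C → primer P2 is higher.

Primer P2, 52°C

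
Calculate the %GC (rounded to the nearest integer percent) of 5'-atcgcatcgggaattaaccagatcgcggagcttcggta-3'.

Scanning the sequence gives G=11, T=8, A=10, C=9.
G+C = 11 + 9 = 20 out of 38 bases
%GC = 20/38 × 100 = 52.63% ≈ 53%

53%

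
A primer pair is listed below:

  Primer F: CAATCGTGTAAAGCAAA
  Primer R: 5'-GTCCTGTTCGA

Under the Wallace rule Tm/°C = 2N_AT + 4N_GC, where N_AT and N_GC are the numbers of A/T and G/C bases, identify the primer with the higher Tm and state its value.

Primer F, 46°C

Primer F: A+T=11, G+C=6 → Tm = 2(11)+4(6) = 46°C
Primer R: A+T=5, G+C=6 → Tm = 2(5)+4(6) = 34°C
46°C vs 34°C → primer F is higher.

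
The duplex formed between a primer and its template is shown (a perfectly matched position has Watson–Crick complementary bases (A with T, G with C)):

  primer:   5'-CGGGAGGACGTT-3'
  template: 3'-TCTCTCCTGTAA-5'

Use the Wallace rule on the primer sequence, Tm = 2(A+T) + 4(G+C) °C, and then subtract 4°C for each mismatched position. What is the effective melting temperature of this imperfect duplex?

28°C

Primer base counts: A=2, T=2, G=6, C=2 → A+T=4, G+C=8
Perfect-match Tm = 2(4) + 4(8) = 8 + 32 = 40°C
Mismatches (positions where the bases are not complementary): 3 (at positions 1, 3, 10)
Effective Tm = 40 − 3×4 = 40 − 12 = 28°C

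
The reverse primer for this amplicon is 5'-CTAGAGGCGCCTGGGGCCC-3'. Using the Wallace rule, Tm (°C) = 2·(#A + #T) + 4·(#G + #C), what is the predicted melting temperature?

68°C

Counting bases: T=2, A=2, G=8, C=7
So N_AT = 4 and N_GC = 15.
Tm = 2(4) + 4(15) = 8 + 60 = 68°C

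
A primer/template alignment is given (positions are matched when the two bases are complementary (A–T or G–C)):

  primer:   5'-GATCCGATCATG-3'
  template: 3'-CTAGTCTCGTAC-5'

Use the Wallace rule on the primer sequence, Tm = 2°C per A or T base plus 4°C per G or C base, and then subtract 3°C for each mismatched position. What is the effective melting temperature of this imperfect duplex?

Primer base counts: A=3, T=3, G=3, C=3 → A+T=6, G+C=6
Perfect-match Tm = 2(6) + 4(6) = 12 + 24 = 36°C
Mismatches (positions where the bases are not complementary): 2 (at positions 5, 8)
Effective Tm = 36 − 2×3 = 36 − 6 = 30°C

30°C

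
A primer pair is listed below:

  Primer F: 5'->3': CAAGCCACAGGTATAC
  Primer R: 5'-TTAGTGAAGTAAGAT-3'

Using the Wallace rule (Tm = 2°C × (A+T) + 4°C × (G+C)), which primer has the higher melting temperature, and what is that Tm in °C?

Primer F: A+T=8, G+C=8 → Tm = 2(8)+4(8) = 48°C
Primer R: A+T=11, G+C=4 → Tm = 2(11)+4(4) = 38°C
48°C vs 38°C → primer F is higher.

Primer F, 48°C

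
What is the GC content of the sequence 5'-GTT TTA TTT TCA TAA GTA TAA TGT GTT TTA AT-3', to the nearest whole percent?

C=1, A=9, T=18, G=4
G+C = 4 + 1 = 5 out of 32 bases
%GC = 5/32 × 100 = 15.62% ≈ 16%

16%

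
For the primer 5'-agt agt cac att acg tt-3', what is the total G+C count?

6

Counting bases: C=3, A=5, T=6, G=3
G+C = 3 + 3 = 6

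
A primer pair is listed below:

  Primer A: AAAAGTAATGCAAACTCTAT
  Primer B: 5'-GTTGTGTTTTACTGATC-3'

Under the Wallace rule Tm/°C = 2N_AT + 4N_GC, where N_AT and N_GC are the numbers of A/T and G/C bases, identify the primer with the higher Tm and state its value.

Primer A: A+T=15, G+C=5 → Tm = 2(15)+4(5) = 50°C
Primer B: A+T=11, G+C=6 → Tm = 2(11)+4(6) = 46°C
50°C vs 46°C → primer A is higher.

Primer A, 50°C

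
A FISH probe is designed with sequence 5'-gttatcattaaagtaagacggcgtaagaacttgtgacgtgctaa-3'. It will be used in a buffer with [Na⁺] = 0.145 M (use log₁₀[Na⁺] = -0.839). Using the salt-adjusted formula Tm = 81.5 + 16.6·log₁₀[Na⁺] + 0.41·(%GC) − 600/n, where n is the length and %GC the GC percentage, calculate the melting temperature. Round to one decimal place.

69.8°C

Length n = 44. Base counts: G=11, C=6, A=15, T=12
G+C = 17, so %GC = 17/44 × 100 = 38.636%
Salt term: 16.6 × (-0.839) = -13.927
GC term: 0.41 × 38.636 = 15.841; length term: −600/44 = −13.636
Tm = 81.5 + (-13.927) + 15.841 − 13.636 = 69.778 → 69.8°C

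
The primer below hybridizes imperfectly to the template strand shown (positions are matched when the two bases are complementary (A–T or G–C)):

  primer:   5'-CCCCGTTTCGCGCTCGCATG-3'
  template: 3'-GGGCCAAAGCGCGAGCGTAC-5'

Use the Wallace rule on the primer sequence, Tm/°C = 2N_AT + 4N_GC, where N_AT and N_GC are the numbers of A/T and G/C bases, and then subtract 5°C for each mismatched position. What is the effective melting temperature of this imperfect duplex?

63°C

Primer base counts: A=1, T=5, G=5, C=9 → A+T=6, G+C=14
Perfect-match Tm = 2(6) + 4(14) = 12 + 56 = 68°C
Mismatches (positions where the bases are not complementary): 1 (at position 4)
Effective Tm = 68 − 1×5 = 68 − 5 = 63°C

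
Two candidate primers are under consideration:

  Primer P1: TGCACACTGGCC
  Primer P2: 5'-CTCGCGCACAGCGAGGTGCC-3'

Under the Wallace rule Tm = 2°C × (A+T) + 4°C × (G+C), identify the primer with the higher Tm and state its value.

Primer P2, 70°C

Primer P1: A+T=4, G+C=8 → Tm = 2(4)+4(8) = 40°C
Primer P2: A+T=5, G+C=15 → Tm = 2(5)+4(15) = 70°C
40°C vs 70°C → primer P2 is higher.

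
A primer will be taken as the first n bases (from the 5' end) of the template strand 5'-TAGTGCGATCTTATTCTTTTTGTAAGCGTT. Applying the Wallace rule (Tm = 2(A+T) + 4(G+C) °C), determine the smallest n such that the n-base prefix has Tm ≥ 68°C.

n = 26

First 25 bases: TAGTGCGATCTTATTCTTTTTGTAA → Tm = 64°C (< 68°C)
First 26 bases: TAGTGCGATCTTATTCTTTTTGTAAG → Tm = 68°C (≥ 68°C)
Since every base adds ≥2°C, Tm only increases with n, so the threshold is first crossed at n = 26.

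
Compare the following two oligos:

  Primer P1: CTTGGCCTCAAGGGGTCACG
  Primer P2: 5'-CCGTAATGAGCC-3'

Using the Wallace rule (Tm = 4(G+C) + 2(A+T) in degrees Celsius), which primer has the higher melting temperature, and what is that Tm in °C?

Primer P1, 66°C

Primer P1: A+T=7, G+C=13 → Tm = 2(7)+4(13) = 66°C
Primer P2: A+T=5, G+C=7 → Tm = 2(5)+4(7) = 38°C
66°C vs 38°C → primer P1 is higher.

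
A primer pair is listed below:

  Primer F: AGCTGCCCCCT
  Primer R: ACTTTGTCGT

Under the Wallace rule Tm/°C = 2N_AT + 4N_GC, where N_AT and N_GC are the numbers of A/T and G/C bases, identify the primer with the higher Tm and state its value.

Primer F, 38°C

Primer F: A+T=3, G+C=8 → Tm = 2(3)+4(8) = 38°C
Primer R: A+T=6, G+C=4 → Tm = 2(6)+4(4) = 28°C
38°C vs 28°C → primer F is higher.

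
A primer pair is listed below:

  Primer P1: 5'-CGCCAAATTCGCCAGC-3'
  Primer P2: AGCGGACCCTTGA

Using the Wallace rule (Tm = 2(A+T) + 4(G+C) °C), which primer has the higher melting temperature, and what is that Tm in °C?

Primer P1, 52°C

Primer P1: A+T=6, G+C=10 → Tm = 2(6)+4(10) = 52°C
Primer P2: A+T=5, G+C=8 → Tm = 2(5)+4(8) = 42°C
52°C vs 42°C → primer P1 is higher.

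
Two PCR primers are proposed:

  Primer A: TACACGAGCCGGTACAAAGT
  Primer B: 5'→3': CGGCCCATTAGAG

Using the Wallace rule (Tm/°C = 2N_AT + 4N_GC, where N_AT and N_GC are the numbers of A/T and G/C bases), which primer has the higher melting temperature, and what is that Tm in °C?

Primer A: A+T=10, G+C=10 → Tm = 2(10)+4(10) = 60°C
Primer B: A+T=5, G+C=8 → Tm = 2(5)+4(8) = 42°C
60°C vs 42°C → primer A is higher.

Primer A, 60°C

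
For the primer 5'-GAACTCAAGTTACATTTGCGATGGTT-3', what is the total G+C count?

10

Scanning the sequence gives G=6, T=9, A=7, C=4.
G+C = 6 + 4 = 10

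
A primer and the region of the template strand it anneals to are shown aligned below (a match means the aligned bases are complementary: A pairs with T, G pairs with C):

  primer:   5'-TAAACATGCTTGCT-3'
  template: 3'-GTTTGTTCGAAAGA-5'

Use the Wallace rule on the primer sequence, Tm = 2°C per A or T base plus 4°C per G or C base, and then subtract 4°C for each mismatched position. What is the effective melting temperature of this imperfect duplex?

Primer base counts: A=4, T=5, G=2, C=3 → A+T=9, G+C=5
Perfect-match Tm = 2(9) + 4(5) = 18 + 20 = 38°C
Mismatches (positions where the bases are not complementary): 3 (at positions 1, 7, 12)
Effective Tm = 38 − 3×4 = 38 − 12 = 26°C

26°C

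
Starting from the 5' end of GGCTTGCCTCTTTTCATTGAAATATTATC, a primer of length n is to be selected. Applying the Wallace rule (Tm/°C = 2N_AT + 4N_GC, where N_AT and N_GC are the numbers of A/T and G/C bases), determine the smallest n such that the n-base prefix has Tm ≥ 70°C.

First 25 bases: GGCTTGCCTCTTTTCATTGAAATAT → Tm = 68°C (< 70°C)
First 26 bases: GGCTTGCCTCTTTTCATTGAAATATT → Tm = 70°C (≥ 70°C)
Since every base adds ≥2°C, Tm only increases with n, so the threshold is first crossed at n = 26.

n = 26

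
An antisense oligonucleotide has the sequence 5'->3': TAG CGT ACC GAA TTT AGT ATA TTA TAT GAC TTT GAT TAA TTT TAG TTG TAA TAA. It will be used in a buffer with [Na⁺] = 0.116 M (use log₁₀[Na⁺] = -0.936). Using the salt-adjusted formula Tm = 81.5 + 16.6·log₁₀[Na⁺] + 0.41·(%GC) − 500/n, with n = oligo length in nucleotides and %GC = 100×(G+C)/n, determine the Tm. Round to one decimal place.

Length n = 54. C=4, G=8, T=24, A=18
G+C = 12, so %GC = 12/54 × 100 = 22.222%
Salt term: 16.6 × (-0.936) = -15.538
GC term: 0.41 × 22.222 = 9.111; length term: −500/54 = −9.259
Tm = 81.5 + (-15.538) + 9.111 − 9.259 = 65.814 → 65.8°C

65.8°C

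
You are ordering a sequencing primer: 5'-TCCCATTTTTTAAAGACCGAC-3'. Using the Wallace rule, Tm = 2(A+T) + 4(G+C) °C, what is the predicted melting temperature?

58°C

A=6, G=2, C=6, T=7
So N_AT = 13 and N_GC = 8.
Tm = 2(13) + 4(8) = 26 + 32 = 58°C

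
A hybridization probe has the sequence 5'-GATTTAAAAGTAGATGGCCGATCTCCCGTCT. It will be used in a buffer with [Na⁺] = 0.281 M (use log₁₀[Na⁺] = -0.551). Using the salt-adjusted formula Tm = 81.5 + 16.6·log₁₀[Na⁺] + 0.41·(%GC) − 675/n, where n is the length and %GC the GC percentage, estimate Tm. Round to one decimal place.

69.1°C

Length n = 31. A=8, T=9, C=7, G=7
G+C = 14, so %GC = 14/31 × 100 = 45.161%
Salt term: 16.6 × (-0.551) = -9.147
GC term: 0.41 × 45.161 = 18.516; length term: −675/31 = −21.774
Tm = 81.5 + (-9.147) + 18.516 − 21.774 = 69.095 → 69.1°C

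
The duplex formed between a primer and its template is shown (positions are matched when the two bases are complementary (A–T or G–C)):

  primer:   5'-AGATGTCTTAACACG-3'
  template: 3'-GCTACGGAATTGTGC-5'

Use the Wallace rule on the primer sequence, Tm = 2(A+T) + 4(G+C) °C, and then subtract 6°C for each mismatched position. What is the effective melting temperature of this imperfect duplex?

Primer base counts: A=5, T=4, G=3, C=3 → A+T=9, G+C=6
Perfect-match Tm = 2(9) + 4(6) = 18 + 24 = 42°C
Mismatches (positions where the bases are not complementary): 2 (at positions 1, 6)
Effective Tm = 42 − 2×6 = 42 − 12 = 30°C

30°C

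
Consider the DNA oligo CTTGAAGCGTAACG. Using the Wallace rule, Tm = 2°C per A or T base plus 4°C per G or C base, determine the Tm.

42°C

Base counts: T=3, C=3, A=4, G=4
AT pairs contribute 7, GC pairs contribute 7.
Tm = 2×7 + 4×7 = 42°C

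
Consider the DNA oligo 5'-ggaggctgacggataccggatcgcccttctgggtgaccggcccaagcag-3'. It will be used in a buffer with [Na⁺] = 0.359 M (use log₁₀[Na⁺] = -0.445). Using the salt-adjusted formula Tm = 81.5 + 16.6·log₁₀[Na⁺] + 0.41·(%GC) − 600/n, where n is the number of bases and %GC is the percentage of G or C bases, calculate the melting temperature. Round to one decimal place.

89.5°C

Length n = 49. Counting bases: C=15, A=9, G=18, T=7
G+C = 33, so %GC = 33/49 × 100 = 67.347%
Salt term: 16.6 × (-0.445) = -7.387
GC term: 0.41 × 67.347 = 27.612; length term: −600/49 = −12.245
Tm = 81.5 + (-7.387) + 27.612 − 12.245 = 89.48 → 89.5°C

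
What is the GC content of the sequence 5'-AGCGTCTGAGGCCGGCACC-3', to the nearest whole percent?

74%

Base counts: G=7, C=7, T=2, A=3
G+C = 7 + 7 = 14 out of 19 bases
%GC = 14/19 × 100 = 73.68% ≈ 74%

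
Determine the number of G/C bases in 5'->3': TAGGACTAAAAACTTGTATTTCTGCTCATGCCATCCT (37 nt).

Scanning the sequence gives G=5, T=13, C=9, A=10.
Total G or C: 5 + 9 = 14

14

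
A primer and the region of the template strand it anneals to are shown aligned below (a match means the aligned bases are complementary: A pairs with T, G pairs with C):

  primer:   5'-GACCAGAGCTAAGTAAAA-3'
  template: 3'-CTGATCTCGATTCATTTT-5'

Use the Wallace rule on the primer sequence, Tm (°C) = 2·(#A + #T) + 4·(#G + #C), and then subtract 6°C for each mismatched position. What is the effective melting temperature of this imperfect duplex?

Primer base counts: A=9, T=2, G=4, C=3 → A+T=11, G+C=7
Perfect-match Tm = 2(11) + 4(7) = 22 + 28 = 50°C
Mismatches (positions where the bases are not complementary): 1 (at position 4)
Effective Tm = 50 − 1×6 = 50 − 6 = 44°C

44°C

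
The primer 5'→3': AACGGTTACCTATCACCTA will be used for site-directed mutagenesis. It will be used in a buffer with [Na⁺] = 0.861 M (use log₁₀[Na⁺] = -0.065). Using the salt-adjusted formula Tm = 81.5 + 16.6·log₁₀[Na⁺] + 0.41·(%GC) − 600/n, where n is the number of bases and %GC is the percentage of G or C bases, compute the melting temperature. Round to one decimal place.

Length n = 19. C=6, A=6, T=5, G=2
G+C = 8, so %GC = 8/19 × 100 = 42.105%
Salt term: 16.6 × (-0.065) = -1.079
GC term: 0.41 × 42.105 = 17.263; length term: −600/19 = −31.579
Tm = 81.5 + (-1.079) + 17.263 − 31.579 = 66.105 → 66.1°C

66.1°C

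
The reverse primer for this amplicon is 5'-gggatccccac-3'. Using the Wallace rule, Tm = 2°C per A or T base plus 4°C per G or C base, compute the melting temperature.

Base counts: C=5, A=2, T=1, G=3
AT pairs contribute 3, GC pairs contribute 8.
Tm = 4·8 + 2·3 = 32 + 6 = 38°C

38°C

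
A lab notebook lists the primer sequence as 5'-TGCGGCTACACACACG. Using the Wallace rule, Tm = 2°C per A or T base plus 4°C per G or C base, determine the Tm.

Base counts: G=4, A=4, C=6, T=2
So N_AT = 6 and N_GC = 10.
Tm = 2×6 + 4×10 = 52°C

52°C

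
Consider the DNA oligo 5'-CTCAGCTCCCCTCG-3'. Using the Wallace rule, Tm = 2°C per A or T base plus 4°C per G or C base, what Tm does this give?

Base counts: G=2, C=8, A=1, T=3
AT pairs contribute 4, GC pairs contribute 10.
Tm = 2(4) + 4(10) = 8 + 40 = 48°C

48°C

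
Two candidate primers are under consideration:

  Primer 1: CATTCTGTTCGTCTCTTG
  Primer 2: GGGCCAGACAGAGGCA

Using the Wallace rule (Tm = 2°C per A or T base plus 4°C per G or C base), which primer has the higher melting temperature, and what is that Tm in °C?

Primer 1: A+T=10, G+C=8 → Tm = 2(10)+4(8) = 52°C
Primer 2: A+T=5, G+C=11 → Tm = 2(5)+4(11) = 54°C
52°C vs 54°C → primer 2 is higher.

Primer 2, 54°C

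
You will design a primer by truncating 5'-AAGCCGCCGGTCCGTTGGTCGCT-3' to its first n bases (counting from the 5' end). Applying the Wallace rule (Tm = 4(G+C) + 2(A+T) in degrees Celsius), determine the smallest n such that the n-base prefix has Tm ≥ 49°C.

n = 14

First 13 bases: AAGCCGCCGGTCC → Tm = 46°C (< 49°C)
First 14 bases: AAGCCGCCGGTCCG → Tm = 50°C (≥ 49°C)
Each additional base adds 2°C (A/T) or 4°C (G/C), so Tm is non-decreasing in n; n = 14 is the first length to reach 49°C.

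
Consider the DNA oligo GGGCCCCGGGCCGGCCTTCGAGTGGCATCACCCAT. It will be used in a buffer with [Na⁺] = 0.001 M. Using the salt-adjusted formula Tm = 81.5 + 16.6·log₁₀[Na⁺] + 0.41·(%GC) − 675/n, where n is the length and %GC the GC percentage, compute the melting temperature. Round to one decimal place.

Length n = 35. Base counts: T=5, G=12, A=4, C=14
G+C = 26, so %GC = 26/35 × 100 = 74.286%
Salt term: 16.6 × (-3) = -49.8
GC term: 0.41 × 74.286 = 30.457; length term: −675/35 = −19.286
Tm = 81.5 + (-49.8) + 30.457 − 19.286 = 42.871 → 42.9°C

42.9°C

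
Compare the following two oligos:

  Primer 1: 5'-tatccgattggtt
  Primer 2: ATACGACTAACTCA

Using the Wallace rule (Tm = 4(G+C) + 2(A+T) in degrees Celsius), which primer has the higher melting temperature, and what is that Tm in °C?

Primer 1: A+T=8, G+C=5 → Tm = 2(8)+4(5) = 36°C
Primer 2: A+T=9, G+C=5 → Tm = 2(9)+4(5) = 38°C
36°C vs 38°C → primer 2 is higher.

Primer 2, 38°C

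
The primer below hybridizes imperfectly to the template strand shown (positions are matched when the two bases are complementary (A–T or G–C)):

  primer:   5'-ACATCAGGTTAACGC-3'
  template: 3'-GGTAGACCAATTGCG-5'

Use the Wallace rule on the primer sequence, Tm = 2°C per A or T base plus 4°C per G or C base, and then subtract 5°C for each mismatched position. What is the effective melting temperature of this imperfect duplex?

Primer base counts: A=5, T=3, G=3, C=4 → A+T=8, G+C=7
Perfect-match Tm = 2(8) + 4(7) = 16 + 28 = 44°C
Mismatches (positions where the bases are not complementary): 2 (at positions 1, 6)
Effective Tm = 44 − 2×5 = 44 − 10 = 34°C

34°C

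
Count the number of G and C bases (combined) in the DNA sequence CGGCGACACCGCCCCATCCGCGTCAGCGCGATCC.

Base counts: A=5, C=17, G=9, T=3
Total G or C: 9 + 17 = 26

26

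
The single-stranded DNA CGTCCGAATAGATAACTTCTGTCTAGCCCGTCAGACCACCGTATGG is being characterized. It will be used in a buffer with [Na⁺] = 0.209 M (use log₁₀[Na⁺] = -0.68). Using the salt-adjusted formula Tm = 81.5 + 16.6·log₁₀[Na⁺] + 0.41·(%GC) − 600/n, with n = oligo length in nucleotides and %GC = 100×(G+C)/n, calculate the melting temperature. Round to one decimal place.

78.6°C

Length n = 46. Counting bases: C=14, T=11, G=10, A=11
G+C = 24, so %GC = 24/46 × 100 = 52.174%
Salt term: 16.6 × (-0.68) = -11.288
GC term: 0.41 × 52.174 = 21.391; length term: −600/46 = −13.043
Tm = 81.5 + (-11.288) + 21.391 − 13.043 = 78.56 → 78.6°C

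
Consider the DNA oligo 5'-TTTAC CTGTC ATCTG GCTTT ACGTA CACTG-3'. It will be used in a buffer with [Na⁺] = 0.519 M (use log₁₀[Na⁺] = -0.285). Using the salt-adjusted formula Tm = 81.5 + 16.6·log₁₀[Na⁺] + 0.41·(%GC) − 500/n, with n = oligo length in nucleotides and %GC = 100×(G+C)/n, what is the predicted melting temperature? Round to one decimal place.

77.9°C

Length n = 30. C=8, T=12, G=5, A=5
G+C = 13, so %GC = 13/30 × 100 = 43.333%
Salt term: 16.6 × (-0.285) = -4.731
GC term: 0.41 × 43.333 = 17.767; length term: −500/30 = −16.667
Tm = 81.5 + (-4.731) + 17.767 − 16.667 = 77.869 → 77.9°C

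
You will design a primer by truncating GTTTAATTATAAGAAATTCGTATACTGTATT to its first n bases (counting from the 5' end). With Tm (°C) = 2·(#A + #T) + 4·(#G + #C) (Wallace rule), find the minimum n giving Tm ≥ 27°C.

n = 13

First 12 bases: GTTTAATTATAA → Tm = 26°C (< 27°C)
First 13 bases: GTTTAATTATAAG → Tm = 30°C (≥ 27°C)
Each additional base adds 2°C (A/T) or 4°C (G/C), so Tm is non-decreasing in n; n = 13 is the first length to reach 27°C.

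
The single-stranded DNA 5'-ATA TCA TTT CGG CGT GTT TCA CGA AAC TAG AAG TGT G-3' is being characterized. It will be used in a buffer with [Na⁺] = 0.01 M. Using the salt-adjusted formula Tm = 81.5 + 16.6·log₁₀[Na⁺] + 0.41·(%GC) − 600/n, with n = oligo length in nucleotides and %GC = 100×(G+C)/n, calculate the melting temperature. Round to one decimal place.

Length n = 37. Base counts: G=9, A=10, T=12, C=6
G+C = 15, so %GC = 15/37 × 100 = 40.541%
Salt term: 16.6 × (-2) = -33.2
GC term: 0.41 × 40.541 = 16.622; length term: −600/37 = −16.216
Tm = 81.5 + (-33.2) + 16.622 − 16.216 = 48.706 → 48.7°C

48.7°C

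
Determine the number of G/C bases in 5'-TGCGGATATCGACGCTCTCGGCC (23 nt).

15

Base counts: A=3, C=8, G=7, T=5
Total G or C: 7 + 8 = 15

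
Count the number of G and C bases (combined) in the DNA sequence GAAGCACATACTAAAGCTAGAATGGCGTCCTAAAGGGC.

18

G=10, T=6, A=14, C=8
Total G or C: 10 + 8 = 18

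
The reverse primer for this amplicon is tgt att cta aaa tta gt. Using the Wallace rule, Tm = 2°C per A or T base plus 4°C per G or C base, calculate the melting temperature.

Counting bases: T=8, C=1, A=6, G=2
AT pairs contribute 14, GC pairs contribute 3.
Tm = 4·3 + 2·14 = 12 + 28 = 40°C

40°C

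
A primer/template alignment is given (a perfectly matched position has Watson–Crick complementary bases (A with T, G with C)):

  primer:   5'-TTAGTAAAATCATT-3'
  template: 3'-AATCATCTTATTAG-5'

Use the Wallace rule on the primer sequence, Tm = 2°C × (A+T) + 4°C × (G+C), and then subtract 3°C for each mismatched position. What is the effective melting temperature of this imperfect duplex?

23°C

Primer base counts: A=6, T=6, G=1, C=1 → A+T=12, G+C=2
Perfect-match Tm = 2(12) + 4(2) = 24 + 8 = 32°C
Mismatches (positions where the bases are not complementary): 3 (at positions 7, 11, 14)
Effective Tm = 32 − 3×3 = 32 − 9 = 23°C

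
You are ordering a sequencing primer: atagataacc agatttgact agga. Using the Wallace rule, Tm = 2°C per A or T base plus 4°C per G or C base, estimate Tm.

Base counts: C=3, T=6, G=5, A=10
So N_AT = 16 and N_GC = 8.
Tm = 4·8 + 2·16 = 32 + 32 = 64°C

64°C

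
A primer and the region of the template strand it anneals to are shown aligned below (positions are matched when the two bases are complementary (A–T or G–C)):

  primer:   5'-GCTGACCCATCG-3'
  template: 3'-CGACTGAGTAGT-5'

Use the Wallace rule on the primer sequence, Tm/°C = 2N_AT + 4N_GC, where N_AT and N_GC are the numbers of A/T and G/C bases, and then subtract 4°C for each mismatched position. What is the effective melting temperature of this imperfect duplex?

32°C

Primer base counts: A=2, T=2, G=3, C=5 → A+T=4, G+C=8
Perfect-match Tm = 2(4) + 4(8) = 8 + 32 = 40°C
Mismatches (positions where the bases are not complementary): 2 (at positions 7, 12)
Effective Tm = 40 − 2×4 = 40 − 8 = 32°C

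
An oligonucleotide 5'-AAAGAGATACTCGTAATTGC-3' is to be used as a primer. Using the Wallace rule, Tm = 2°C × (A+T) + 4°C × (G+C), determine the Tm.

54°C

Base counts: G=4, A=8, C=3, T=5
A+T = 13, G+C = 7
Tm = 2(13) + 4(7) = 26 + 28 = 54°C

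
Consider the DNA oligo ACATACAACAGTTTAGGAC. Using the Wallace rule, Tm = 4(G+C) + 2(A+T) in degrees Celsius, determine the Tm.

52°C

Base counts: T=4, G=3, C=4, A=8
A+T = 12, G+C = 7
Tm = 2(12) + 4(7) = 24 + 28 = 52°C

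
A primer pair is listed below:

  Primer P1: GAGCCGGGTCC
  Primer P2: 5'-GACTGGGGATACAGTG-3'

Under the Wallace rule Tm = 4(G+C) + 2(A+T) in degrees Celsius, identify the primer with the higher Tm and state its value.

Primer P2, 50°C

Primer P1: A+T=2, G+C=9 → Tm = 2(2)+4(9) = 40°C
Primer P2: A+T=7, G+C=9 → Tm = 2(7)+4(9) = 50°C
40°C vs 50°C → primer P2 is higher.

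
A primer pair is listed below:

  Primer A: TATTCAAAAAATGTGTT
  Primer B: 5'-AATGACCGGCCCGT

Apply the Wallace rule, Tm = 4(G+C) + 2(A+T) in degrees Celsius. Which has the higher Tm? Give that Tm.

Primer A: A+T=14, G+C=3 → Tm = 2(14)+4(3) = 40°C
Primer B: A+T=5, G+C=9 → Tm = 2(5)+4(9) = 46°C
40°C vs 46°C → primer B is higher.

Primer B, 46°C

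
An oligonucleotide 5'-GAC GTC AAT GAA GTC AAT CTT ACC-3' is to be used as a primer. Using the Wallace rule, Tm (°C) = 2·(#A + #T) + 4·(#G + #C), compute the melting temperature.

68°C

Scanning the sequence gives A=8, C=6, T=6, G=4.
AT pairs contribute 14, GC pairs contribute 10.
Tm = 2(14) + 4(10) = 28 + 40 = 68°C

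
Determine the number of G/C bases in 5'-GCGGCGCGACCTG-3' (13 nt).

Counting bases: A=1, T=1, C=5, G=6
Total G or C: 6 + 5 = 11

11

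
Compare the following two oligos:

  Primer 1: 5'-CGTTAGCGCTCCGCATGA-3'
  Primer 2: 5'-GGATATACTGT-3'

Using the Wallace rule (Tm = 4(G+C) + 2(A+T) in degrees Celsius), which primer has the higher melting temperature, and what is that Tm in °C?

Primer 1: A+T=7, G+C=11 → Tm = 2(7)+4(11) = 58°C
Primer 2: A+T=7, G+C=4 → Tm = 2(7)+4(4) = 30°C
58°C vs 30°C → primer 1 is higher.

Primer 1, 58°C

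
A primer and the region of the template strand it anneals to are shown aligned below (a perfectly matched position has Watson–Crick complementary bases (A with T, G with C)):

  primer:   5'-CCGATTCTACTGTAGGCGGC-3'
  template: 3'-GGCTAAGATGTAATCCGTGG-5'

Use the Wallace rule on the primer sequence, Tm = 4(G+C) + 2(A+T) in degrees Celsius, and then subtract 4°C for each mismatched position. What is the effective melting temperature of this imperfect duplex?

Primer base counts: A=3, T=5, G=6, C=6 → A+T=8, G+C=12
Perfect-match Tm = 2(8) + 4(12) = 16 + 48 = 64°C
Mismatches (positions where the bases are not complementary): 4 (at positions 11, 12, 18, 19)
Effective Tm = 64 − 4×4 = 64 − 16 = 48°C

48°C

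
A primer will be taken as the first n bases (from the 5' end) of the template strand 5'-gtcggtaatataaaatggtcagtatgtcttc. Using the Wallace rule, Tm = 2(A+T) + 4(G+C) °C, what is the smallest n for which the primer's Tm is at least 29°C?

First 10 bases: GTCGGTAATA → Tm = 28°C (< 29°C)
First 11 bases: GTCGGTAATAT → Tm = 30°C (≥ 29°C)
Each additional base adds 2°C (A/T) or 4°C (G/C), so Tm is non-decreasing in n; n = 11 is the first length to reach 29°C.

n = 11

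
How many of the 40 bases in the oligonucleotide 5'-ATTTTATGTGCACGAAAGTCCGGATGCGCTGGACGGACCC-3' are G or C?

22

Counting bases: G=12, C=10, T=9, A=9
G+C = 12 + 10 = 22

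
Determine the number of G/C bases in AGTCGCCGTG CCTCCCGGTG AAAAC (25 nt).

16

Scanning the sequence gives G=7, T=4, C=9, A=5.
Total G or C: 7 + 9 = 16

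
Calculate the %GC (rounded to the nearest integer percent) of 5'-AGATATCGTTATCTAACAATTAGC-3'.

29%

Scanning the sequence gives T=8, G=3, C=4, A=9.
G+C = 3 + 4 = 7 out of 24 bases
%GC = 7/24 × 100 = 29.17% ≈ 29%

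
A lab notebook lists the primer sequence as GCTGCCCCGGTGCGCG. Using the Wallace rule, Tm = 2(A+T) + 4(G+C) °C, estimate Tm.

60°C

A=0, T=2, G=7, C=7
AT pairs contribute 2, GC pairs contribute 14.
Tm = 2(2) + 4(14) = 4 + 56 = 60°C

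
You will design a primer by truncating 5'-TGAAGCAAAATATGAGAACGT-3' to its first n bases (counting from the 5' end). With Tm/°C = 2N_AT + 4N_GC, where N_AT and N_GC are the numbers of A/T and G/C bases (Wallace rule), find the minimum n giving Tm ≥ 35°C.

First 13 bases: TGAAGCAAAATAT → Tm = 32°C (< 35°C)
First 14 bases: TGAAGCAAAATATG → Tm = 36°C (≥ 35°C)
Each additional base adds 2°C (A/T) or 4°C (G/C), so Tm is non-decreasing in n; n = 14 is the first length to reach 35°C.

n = 14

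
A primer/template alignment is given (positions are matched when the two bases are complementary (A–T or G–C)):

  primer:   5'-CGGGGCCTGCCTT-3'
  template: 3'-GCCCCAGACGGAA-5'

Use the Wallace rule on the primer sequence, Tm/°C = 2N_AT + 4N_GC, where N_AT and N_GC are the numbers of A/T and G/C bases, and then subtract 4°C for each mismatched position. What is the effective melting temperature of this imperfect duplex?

Primer base counts: A=0, T=3, G=5, C=5 → A+T=3, G+C=10
Perfect-match Tm = 2(3) + 4(10) = 6 + 40 = 46°C
Mismatches (positions where the bases are not complementary): 1 (at position 6)
Effective Tm = 46 − 1×4 = 46 − 4 = 42°C

42°C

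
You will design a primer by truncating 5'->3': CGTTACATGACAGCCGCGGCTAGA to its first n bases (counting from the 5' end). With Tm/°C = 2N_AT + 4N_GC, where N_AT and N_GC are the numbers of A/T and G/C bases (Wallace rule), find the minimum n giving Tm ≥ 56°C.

n = 18

First 17 bases: CGTTACATGACAGCCGC → Tm = 54°C (< 56°C)
First 18 bases: CGTTACATGACAGCCGCG → Tm = 58°C (≥ 56°C)
Each additional base adds 2°C (A/T) or 4°C (G/C), so Tm is non-decreasing in n; n = 18 is the first length to reach 56°C.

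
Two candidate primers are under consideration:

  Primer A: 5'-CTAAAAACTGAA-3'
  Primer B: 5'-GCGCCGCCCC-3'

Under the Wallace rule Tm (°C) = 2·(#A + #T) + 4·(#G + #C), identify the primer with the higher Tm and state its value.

Primer A: A+T=9, G+C=3 → Tm = 2(9)+4(3) = 30°C
Primer B: A+T=0, G+C=10 → Tm = 2(0)+4(10) = 40°C
30°C vs 40°C → primer B is higher.

Primer B, 40°C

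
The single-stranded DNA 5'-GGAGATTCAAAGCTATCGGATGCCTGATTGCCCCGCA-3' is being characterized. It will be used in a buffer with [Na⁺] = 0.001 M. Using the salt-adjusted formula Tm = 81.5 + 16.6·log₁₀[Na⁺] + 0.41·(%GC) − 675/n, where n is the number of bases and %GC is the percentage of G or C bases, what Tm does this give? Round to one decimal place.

Length n = 37. A=9, T=8, C=10, G=10
G+C = 20, so %GC = 20/37 × 100 = 54.054%
Salt term: 16.6 × (-3) = -49.8
GC term: 0.41 × 54.054 = 22.162; length term: −675/37 = −18.243
Tm = 81.5 + (-49.8) + 22.162 − 18.243 = 35.619 → 35.6°C

35.6°C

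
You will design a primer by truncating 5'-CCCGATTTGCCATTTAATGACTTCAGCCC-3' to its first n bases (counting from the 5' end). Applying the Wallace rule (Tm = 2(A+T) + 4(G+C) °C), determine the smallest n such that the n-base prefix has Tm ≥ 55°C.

n = 20

First 19 bases: CCCGATTTGCCATTTAATG → Tm = 54°C (< 55°C)
First 20 bases: CCCGATTTGCCATTTAATGA → Tm = 56°C (≥ 55°C)
Since every base adds ≥2°C, Tm only increases with n, so the threshold is first crossed at n = 20.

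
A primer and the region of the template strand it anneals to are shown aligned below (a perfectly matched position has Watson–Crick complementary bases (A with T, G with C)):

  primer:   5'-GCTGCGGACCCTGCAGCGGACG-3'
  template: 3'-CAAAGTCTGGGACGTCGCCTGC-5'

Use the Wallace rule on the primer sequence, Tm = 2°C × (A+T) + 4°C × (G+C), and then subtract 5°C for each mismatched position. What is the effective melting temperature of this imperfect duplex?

Primer base counts: A=3, T=2, G=9, C=8 → A+T=5, G+C=17
Perfect-match Tm = 2(5) + 4(17) = 10 + 68 = 78°C
Mismatches (positions where the bases are not complementary): 3 (at positions 2, 4, 6)
Effective Tm = 78 − 3×5 = 78 − 15 = 63°C

63°C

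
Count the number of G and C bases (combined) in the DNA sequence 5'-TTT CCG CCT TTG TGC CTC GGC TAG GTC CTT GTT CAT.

19

Scanning the sequence gives G=8, A=2, T=15, C=11.
G+C = 8 + 11 = 19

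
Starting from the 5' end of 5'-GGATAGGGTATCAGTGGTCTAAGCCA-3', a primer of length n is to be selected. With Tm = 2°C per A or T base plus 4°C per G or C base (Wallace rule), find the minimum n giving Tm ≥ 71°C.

n = 24

First 23 bases: GGATAGGGTATCAGTGGTCTAAG → Tm = 68°C (< 71°C)
First 24 bases: GGATAGGGTATCAGTGGTCTAAGC → Tm = 72°C (≥ 71°C)
Each additional base adds 2°C (A/T) or 4°C (G/C), so Tm is non-decreasing in n; n = 24 is the first length to reach 71°C.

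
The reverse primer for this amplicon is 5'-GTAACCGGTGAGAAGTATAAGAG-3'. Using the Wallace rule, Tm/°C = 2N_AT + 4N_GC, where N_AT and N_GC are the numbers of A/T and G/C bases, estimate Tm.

66°C

Base counts: T=4, C=2, G=8, A=9
AT pairs contribute 13, GC pairs contribute 10.
Tm = 2×13 + 4×10 = 66°C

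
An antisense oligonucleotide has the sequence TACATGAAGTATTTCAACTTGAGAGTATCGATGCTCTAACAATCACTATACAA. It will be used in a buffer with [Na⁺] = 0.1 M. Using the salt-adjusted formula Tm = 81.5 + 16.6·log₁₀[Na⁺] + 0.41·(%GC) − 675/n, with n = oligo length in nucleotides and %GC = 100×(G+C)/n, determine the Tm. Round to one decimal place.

Length n = 53. Counting bases: A=20, T=16, G=7, C=10
G+C = 17, so %GC = 17/53 × 100 = 32.075%
Salt term: 16.6 × (-1) = -16.6
GC term: 0.41 × 32.075 = 13.151; length term: −675/53 = −12.736
Tm = 81.5 + (-16.6) + 13.151 − 12.736 = 65.315 → 65.3°C

65.3°C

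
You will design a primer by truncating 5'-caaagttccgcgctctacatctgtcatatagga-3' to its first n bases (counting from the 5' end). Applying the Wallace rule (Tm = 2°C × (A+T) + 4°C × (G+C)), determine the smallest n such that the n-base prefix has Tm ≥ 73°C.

First 24 bases: CAAAGTTCCGCGCTCTACATCTGT → Tm = 72°C (< 73°C)
First 25 bases: CAAAGTTCCGCGCTCTACATCTGTC → Tm = 76°C (≥ 73°C)
Each additional base adds 2°C (A/T) or 4°C (G/C), so Tm is non-decreasing in n; n = 25 is the first length to reach 73°C.

n = 25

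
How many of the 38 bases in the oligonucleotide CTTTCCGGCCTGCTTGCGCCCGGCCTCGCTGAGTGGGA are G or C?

A=2, C=14, G=13, T=9
G+C = 13 + 14 = 27

27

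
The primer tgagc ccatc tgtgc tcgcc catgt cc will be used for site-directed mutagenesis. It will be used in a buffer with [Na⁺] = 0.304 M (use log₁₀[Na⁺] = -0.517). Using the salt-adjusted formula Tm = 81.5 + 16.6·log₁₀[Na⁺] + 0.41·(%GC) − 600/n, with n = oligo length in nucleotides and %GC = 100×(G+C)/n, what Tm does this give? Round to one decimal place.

76.5°C

Length n = 27. Counting bases: G=6, A=3, C=11, T=7
G+C = 17, so %GC = 17/27 × 100 = 62.963%
Salt term: 16.6 × (-0.517) = -8.582
GC term: 0.41 × 62.963 = 25.815; length term: −600/27 = −22.222
Tm = 81.5 + (-8.582) + 25.815 − 22.222 = 76.511 → 76.5°C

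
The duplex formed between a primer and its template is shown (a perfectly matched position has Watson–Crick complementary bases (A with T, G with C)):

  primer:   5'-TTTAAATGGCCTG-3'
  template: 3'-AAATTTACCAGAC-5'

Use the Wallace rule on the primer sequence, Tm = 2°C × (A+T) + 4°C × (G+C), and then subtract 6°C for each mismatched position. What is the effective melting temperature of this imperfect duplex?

Primer base counts: A=3, T=5, G=3, C=2 → A+T=8, G+C=5
Perfect-match Tm = 2(8) + 4(5) = 16 + 20 = 36°C
Mismatches (positions where the bases are not complementary): 1 (at position 10)
Effective Tm = 36 − 1×6 = 36 − 6 = 30°C

30°C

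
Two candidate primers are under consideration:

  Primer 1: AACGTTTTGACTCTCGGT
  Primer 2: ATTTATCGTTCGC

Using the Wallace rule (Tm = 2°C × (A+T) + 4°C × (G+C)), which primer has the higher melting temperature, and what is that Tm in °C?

Primer 1: A+T=10, G+C=8 → Tm = 2(10)+4(8) = 52°C
Primer 2: A+T=8, G+C=5 → Tm = 2(8)+4(5) = 36°C
52°C vs 36°C → primer 1 is higher.

Primer 1, 52°C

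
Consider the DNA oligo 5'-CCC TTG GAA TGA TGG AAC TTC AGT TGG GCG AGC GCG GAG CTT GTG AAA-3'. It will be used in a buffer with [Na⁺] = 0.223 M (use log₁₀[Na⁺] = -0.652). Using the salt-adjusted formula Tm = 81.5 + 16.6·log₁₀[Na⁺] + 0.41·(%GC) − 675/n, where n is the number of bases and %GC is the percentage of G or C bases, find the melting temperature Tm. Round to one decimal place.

Length n = 48. Base counts: T=11, A=11, G=17, C=9
G+C = 26, so %GC = 26/48 × 100 = 54.167%
Salt term: 16.6 × (-0.652) = -10.823
GC term: 0.41 × 54.167 = 22.208; length term: −675/48 = −14.062
Tm = 81.5 + (-10.823) + 22.208 − 14.062 = 78.823 → 78.8°C

78.8°C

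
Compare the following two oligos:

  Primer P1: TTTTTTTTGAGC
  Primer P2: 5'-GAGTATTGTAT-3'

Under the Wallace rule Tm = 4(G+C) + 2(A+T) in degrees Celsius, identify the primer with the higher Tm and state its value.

Primer P1, 30°C

Primer P1: A+T=9, G+C=3 → Tm = 2(9)+4(3) = 30°C
Primer P2: A+T=8, G+C=3 → Tm = 2(8)+4(3) = 28°C
30°C vs 28°C → primer P1 is higher.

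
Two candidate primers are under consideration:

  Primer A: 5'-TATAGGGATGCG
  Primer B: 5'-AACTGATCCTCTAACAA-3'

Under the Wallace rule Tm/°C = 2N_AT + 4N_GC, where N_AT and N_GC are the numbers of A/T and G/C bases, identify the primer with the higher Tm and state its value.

Primer B, 46°C

Primer A: A+T=6, G+C=6 → Tm = 2(6)+4(6) = 36°C
Primer B: A+T=11, G+C=6 → Tm = 2(11)+4(6) = 46°C
36°C vs 46°C → primer B is higher.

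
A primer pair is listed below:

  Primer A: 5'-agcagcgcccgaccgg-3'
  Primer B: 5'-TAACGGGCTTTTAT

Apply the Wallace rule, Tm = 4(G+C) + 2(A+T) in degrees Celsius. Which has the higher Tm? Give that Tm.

Primer A, 58°C

Primer A: A+T=3, G+C=13 → Tm = 2(3)+4(13) = 58°C
Primer B: A+T=9, G+C=5 → Tm = 2(9)+4(5) = 38°C
58°C vs 38°C → primer A is higher.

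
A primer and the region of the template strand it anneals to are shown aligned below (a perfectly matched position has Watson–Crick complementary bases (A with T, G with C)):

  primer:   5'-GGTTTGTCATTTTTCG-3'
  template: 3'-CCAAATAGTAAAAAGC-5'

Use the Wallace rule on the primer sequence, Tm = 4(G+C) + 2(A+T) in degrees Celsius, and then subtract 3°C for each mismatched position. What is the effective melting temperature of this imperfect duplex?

41°C

Primer base counts: A=1, T=9, G=4, C=2 → A+T=10, G+C=6
Perfect-match Tm = 2(10) + 4(6) = 20 + 24 = 44°C
Mismatches (positions where the bases are not complementary): 1 (at position 6)
Effective Tm = 44 − 1×3 = 44 − 3 = 41°C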